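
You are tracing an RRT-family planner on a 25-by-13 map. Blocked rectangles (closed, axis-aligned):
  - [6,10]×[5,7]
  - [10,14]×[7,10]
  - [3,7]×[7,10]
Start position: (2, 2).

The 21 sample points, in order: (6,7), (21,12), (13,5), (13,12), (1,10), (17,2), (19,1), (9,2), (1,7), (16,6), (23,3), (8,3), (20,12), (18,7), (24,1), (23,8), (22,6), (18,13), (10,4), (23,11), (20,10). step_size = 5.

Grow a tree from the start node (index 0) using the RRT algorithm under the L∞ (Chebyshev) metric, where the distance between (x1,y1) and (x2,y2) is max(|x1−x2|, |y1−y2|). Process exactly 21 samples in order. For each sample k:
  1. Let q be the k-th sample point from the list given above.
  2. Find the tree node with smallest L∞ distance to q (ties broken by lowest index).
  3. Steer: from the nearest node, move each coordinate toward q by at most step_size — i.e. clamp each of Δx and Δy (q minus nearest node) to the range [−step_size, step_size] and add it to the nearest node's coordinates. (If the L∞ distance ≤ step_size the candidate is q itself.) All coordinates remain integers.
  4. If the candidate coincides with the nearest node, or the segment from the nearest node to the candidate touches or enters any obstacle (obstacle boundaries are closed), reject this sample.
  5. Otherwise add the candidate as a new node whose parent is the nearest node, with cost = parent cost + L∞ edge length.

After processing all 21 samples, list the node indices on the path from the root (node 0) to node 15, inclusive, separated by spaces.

Path: 0 2 3 5 8 15

1. q=(6,7) nearest=0 d=5 new=(6,7) → blocked by [6,10]×[5,7], reject
2. q=(21,12) nearest=0 d=19 new=(7,7) → blocked by [6,10]×[5,7], reject
3. q=(13,5) nearest=0 d=11 new=(7,5) → blocked by [6,10]×[5,7], reject
4. q=(13,12) nearest=0 d=11 new=(7,7) → blocked by [6,10]×[5,7], reject
5. q=(1,10) nearest=0 d=8 new=(1,7) → add node 1 parent=0 cost=5
6. q=(17,2) nearest=0 d=15 new=(7,2) → add node 2 parent=0 cost=5
7. q=(19,1) nearest=2 d=12 new=(12,1) → add node 3 parent=2 cost=10
8. q=(9,2) nearest=2 d=2 new=(9,2) → add node 4 parent=2 cost=7
9. q=(1,7) nearest=1 d=0 → coincident, reject
10. q=(16,6) nearest=3 d=5 new=(16,6) → add node 5 parent=3 cost=15
11. q=(23,3) nearest=5 d=7 new=(21,3) → add node 6 parent=5 cost=20
12. q=(8,3) nearest=2 d=1 new=(8,3) → add node 7 parent=2 cost=6
13. q=(20,12) nearest=5 d=6 new=(20,11) → add node 8 parent=5 cost=20
14. q=(18,7) nearest=5 d=2 new=(18,7) → add node 9 parent=5 cost=17
15. q=(24,1) nearest=6 d=3 new=(24,1) → add node 10 parent=6 cost=23
16. q=(23,8) nearest=8 d=3 new=(23,8) → add node 11 parent=8 cost=23
17. q=(22,6) nearest=11 d=2 new=(22,6) → add node 12 parent=11 cost=25
18. q=(18,13) nearest=8 d=2 new=(18,13) → add node 13 parent=8 cost=22
19. q=(10,4) nearest=4 d=2 new=(10,4) → add node 14 parent=4 cost=9
20. q=(23,11) nearest=8 d=3 new=(23,11) → add node 15 parent=8 cost=23
21. q=(20,10) nearest=8 d=1 new=(20,10) → add node 16 parent=8 cost=21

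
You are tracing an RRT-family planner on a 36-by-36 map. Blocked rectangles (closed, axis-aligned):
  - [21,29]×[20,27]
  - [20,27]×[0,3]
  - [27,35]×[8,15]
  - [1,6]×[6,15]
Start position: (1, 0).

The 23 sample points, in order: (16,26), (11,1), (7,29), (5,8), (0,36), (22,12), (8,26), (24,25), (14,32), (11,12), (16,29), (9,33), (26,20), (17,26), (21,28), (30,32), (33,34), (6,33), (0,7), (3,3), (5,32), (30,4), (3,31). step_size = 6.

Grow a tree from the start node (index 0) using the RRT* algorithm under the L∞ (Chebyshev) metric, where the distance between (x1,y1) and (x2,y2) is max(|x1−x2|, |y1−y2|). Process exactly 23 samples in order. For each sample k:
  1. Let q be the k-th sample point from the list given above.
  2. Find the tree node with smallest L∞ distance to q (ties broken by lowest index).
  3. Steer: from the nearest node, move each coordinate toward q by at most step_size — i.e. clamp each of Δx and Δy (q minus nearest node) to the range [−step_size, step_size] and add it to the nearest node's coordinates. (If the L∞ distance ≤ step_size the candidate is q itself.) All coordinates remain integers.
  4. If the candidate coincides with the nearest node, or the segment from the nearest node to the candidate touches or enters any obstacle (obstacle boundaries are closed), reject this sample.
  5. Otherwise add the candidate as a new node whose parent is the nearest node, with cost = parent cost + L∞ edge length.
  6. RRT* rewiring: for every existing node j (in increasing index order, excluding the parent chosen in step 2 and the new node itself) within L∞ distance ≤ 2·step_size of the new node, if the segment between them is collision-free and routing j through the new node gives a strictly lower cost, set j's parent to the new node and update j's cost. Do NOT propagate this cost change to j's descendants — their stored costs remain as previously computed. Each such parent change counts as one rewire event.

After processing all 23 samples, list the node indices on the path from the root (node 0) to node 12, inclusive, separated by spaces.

Path: 0 1 3 5 6 11 12

1. q=(16,26) nearest=0 d=26 new=(7,6) → add node 1 parent=0 cost=6
2. q=(11,1) nearest=1 d=5 new=(11,1) → add node 2 parent=1 cost=11
3. q=(7,29) nearest=1 d=23 new=(7,12) → add node 3 parent=1 cost=12
4. q=(5,8) nearest=1 d=2 new=(5,8) → blocked by [1,6]×[6,15], reject
5. q=(0,36) nearest=3 d=24 new=(1,18) → blocked by [1,6]×[6,15], reject
6. q=(22,12) nearest=2 d=11 new=(17,7) → add node 4 parent=2 cost=17
7. q=(8,26) nearest=3 d=14 new=(8,18) → add node 5 parent=3 cost=18
8. q=(24,25) nearest=5 d=16 new=(14,24) → add node 6 parent=5 cost=24
9. q=(14,32) nearest=6 d=8 new=(14,30) → add node 7 parent=6 cost=30
10. q=(11,12) nearest=3 d=4 new=(11,12) → add node 8 parent=3 cost=16
11. q=(16,29) nearest=7 d=2 new=(16,29) → add node 9 parent=7 cost=32
12. q=(9,33) nearest=7 d=5 new=(9,33) → add node 10 parent=7 cost=35
13. q=(26,20) nearest=9 d=10 new=(22,23) → blocked by [21,29]×[20,27], reject
14. q=(17,26) nearest=6 d=3 new=(17,26) → add node 11 parent=6 cost=27; rewire 9→11 (30<32)
15. q=(21,28) nearest=11 d=4 new=(21,28) → add node 12 parent=11 cost=31
16. q=(30,32) nearest=12 d=9 new=(27,32) → add node 13 parent=12 cost=37
17. q=(33,34) nearest=13 d=6 new=(33,34) → add node 14 parent=13 cost=43
18. q=(6,33) nearest=10 d=3 new=(6,33) → add node 15 parent=10 cost=38
19. q=(0,7) nearest=0 d=7 new=(0,6) → add node 16 parent=0 cost=6
20. q=(3,3) nearest=0 d=3 new=(3,3) → add node 17 parent=0 cost=3
21. q=(5,32) nearest=15 d=1 new=(5,32) → add node 18 parent=15 cost=39
22. q=(30,4) nearest=4 d=13 new=(23,4) → add node 19 parent=4 cost=23
23. q=(3,31) nearest=18 d=2 new=(3,31) → add node 20 parent=18 cost=41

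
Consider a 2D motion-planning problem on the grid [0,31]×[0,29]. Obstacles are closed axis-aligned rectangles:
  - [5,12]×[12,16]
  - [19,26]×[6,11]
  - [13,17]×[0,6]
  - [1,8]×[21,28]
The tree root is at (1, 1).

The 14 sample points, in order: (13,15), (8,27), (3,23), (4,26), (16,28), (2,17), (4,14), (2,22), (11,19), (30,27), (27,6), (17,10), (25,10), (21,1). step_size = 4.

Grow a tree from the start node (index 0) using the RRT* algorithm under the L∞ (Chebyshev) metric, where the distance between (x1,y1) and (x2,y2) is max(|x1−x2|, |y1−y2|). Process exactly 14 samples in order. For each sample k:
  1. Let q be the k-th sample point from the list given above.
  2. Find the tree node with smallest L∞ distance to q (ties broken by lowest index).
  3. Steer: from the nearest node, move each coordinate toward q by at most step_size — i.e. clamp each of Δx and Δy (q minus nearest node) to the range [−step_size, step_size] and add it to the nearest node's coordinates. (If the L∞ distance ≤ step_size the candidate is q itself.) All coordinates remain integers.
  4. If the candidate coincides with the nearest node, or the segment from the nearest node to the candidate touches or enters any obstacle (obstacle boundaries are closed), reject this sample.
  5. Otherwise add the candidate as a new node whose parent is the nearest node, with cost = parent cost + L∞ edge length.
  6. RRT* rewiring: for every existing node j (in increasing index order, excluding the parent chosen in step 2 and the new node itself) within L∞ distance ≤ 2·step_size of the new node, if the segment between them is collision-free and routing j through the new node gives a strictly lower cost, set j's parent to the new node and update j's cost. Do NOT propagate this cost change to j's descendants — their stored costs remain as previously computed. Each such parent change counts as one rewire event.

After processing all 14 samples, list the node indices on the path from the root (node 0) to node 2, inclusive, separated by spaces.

1. q=(13,15) nearest=0 d=14 new=(5,5) → add node 1 parent=0 cost=4
2. q=(8,27) nearest=1 d=22 new=(8,9) → add node 2 parent=1 cost=8
3. q=(3,23) nearest=2 d=14 new=(4,13) → blocked by [5,12]×[12,16], reject
4. q=(4,26) nearest=2 d=17 new=(4,13) → blocked by [5,12]×[12,16], reject
5. q=(16,28) nearest=2 d=19 new=(12,13) → blocked by [5,12]×[12,16], reject
6. q=(2,17) nearest=2 d=8 new=(4,13) → blocked by [5,12]×[12,16], reject
7. q=(4,14) nearest=2 d=5 new=(4,13) → blocked by [5,12]×[12,16], reject
8. q=(2,22) nearest=2 d=13 new=(4,13) → blocked by [5,12]×[12,16], reject
9. q=(11,19) nearest=2 d=10 new=(11,13) → blocked by [5,12]×[12,16], reject
10. q=(30,27) nearest=2 d=22 new=(12,13) → blocked by [5,12]×[12,16], reject
11. q=(27,6) nearest=2 d=19 new=(12,6) → add node 3 parent=2 cost=12
12. q=(17,10) nearest=3 d=5 new=(16,10) → add node 4 parent=3 cost=16
13. q=(25,10) nearest=4 d=9 new=(20,10) → blocked by [19,26]×[6,11], reject
14. q=(21,1) nearest=3 d=9 new=(16,2) → blocked by [13,17]×[0,6], reject

Path: 0 1 2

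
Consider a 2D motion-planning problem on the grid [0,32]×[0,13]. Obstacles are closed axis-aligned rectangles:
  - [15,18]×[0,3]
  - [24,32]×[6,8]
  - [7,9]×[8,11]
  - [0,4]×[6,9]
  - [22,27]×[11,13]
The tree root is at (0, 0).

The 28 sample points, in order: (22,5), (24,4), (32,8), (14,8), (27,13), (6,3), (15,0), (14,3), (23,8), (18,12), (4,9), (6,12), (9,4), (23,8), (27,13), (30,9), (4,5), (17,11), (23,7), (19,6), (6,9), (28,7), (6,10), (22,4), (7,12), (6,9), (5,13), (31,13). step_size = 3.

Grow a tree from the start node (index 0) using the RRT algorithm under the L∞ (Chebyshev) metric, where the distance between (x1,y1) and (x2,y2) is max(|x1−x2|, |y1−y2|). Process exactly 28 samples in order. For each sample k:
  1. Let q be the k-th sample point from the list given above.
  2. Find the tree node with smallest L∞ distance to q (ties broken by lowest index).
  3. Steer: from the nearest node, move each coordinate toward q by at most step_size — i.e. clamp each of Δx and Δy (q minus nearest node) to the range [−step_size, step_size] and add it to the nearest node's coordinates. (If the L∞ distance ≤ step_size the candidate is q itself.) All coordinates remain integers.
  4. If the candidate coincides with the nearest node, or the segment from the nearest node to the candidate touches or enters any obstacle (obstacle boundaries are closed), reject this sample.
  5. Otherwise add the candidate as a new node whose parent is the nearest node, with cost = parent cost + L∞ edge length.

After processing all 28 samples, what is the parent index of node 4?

Parent of node 4: 3

1. q=(22,5) nearest=0 d=22 new=(3,3) → add node 1 parent=0 cost=3
2. q=(24,4) nearest=1 d=21 new=(6,4) → add node 2 parent=1 cost=6
3. q=(32,8) nearest=2 d=26 new=(9,7) → add node 3 parent=2 cost=9
4. q=(14,8) nearest=3 d=5 new=(12,8) → add node 4 parent=3 cost=12
5. q=(27,13) nearest=4 d=15 new=(15,11) → add node 5 parent=4 cost=15
6. q=(6,3) nearest=2 d=1 new=(6,3) → add node 6 parent=2 cost=7
7. q=(15,0) nearest=3 d=7 new=(12,4) → add node 7 parent=3 cost=12
8. q=(14,3) nearest=7 d=2 new=(14,3) → add node 8 parent=7 cost=14
9. q=(23,8) nearest=5 d=8 new=(18,8) → add node 9 parent=5 cost=18
10. q=(18,12) nearest=5 d=3 new=(18,12) → add node 10 parent=5 cost=18
11. q=(4,9) nearest=2 d=5 new=(4,7) → blocked by [0,4]×[6,9], reject
12. q=(6,12) nearest=3 d=5 new=(6,10) → blocked by [7,9]×[8,11], reject
13. q=(9,4) nearest=2 d=3 new=(9,4) → add node 11 parent=2 cost=9
14. q=(23,8) nearest=9 d=5 new=(21,8) → add node 12 parent=9 cost=21
15. q=(27,13) nearest=12 d=6 new=(24,11) → blocked by [22,27]×[11,13], reject
16. q=(30,9) nearest=12 d=9 new=(24,9) → add node 13 parent=12 cost=24
17. q=(4,5) nearest=1 d=2 new=(4,5) → add node 14 parent=1 cost=5
18. q=(17,11) nearest=10 d=1 new=(17,11) → add node 15 parent=10 cost=19
19. q=(23,7) nearest=12 d=2 new=(23,7) → add node 16 parent=12 cost=23
20. q=(19,6) nearest=9 d=2 new=(19,6) → add node 17 parent=9 cost=20
21. q=(6,9) nearest=3 d=3 new=(6,9) → blocked by [7,9]×[8,11], reject
22. q=(28,7) nearest=13 d=4 new=(27,7) → blocked by [24,32]×[6,8], reject
23. q=(6,10) nearest=3 d=3 new=(6,10) → blocked by [7,9]×[8,11], reject
24. q=(22,4) nearest=16 d=3 new=(22,4) → add node 18 parent=16 cost=26
25. q=(7,12) nearest=3 d=5 new=(7,10) → blocked by [7,9]×[8,11], reject
26. q=(6,9) nearest=3 d=3 new=(6,9) → blocked by [7,9]×[8,11], reject
27. q=(5,13) nearest=3 d=6 new=(6,10) → blocked by [7,9]×[8,11], reject
28. q=(31,13) nearest=13 d=7 new=(27,12) → blocked by [22,27]×[11,13], reject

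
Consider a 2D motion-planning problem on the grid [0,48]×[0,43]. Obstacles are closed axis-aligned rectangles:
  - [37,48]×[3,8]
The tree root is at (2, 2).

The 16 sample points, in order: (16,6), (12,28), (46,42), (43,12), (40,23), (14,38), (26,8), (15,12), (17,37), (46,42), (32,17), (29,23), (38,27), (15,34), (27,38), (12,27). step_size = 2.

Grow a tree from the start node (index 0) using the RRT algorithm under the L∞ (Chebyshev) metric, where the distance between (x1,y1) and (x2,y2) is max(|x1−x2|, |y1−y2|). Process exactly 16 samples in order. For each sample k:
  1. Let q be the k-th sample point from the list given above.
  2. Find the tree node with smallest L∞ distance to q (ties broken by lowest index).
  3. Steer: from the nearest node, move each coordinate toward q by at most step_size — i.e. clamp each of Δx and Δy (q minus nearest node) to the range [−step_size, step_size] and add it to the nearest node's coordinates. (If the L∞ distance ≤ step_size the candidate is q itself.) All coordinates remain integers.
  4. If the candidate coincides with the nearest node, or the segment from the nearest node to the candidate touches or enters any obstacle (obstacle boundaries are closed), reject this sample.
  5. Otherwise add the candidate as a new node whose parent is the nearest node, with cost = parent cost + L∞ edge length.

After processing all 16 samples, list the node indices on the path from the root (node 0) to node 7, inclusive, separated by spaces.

1. q=(16,6) nearest=0 d=14 new=(4,4) → add node 1 parent=0 cost=2
2. q=(12,28) nearest=1 d=24 new=(6,6) → add node 2 parent=1 cost=4
3. q=(46,42) nearest=2 d=40 new=(8,8) → add node 3 parent=2 cost=6
4. q=(43,12) nearest=3 d=35 new=(10,10) → add node 4 parent=3 cost=8
5. q=(40,23) nearest=4 d=30 new=(12,12) → add node 5 parent=4 cost=10
6. q=(14,38) nearest=5 d=26 new=(14,14) → add node 6 parent=5 cost=12
7. q=(26,8) nearest=6 d=12 new=(16,12) → add node 7 parent=6 cost=14
8. q=(15,12) nearest=7 d=1 new=(15,12) → add node 8 parent=7 cost=15
9. q=(17,37) nearest=6 d=23 new=(16,16) → add node 9 parent=6 cost=14
10. q=(46,42) nearest=7 d=30 new=(18,14) → add node 10 parent=7 cost=16
11. q=(32,17) nearest=10 d=14 new=(20,16) → add node 11 parent=10 cost=18
12. q=(29,23) nearest=11 d=9 new=(22,18) → add node 12 parent=11 cost=20
13. q=(38,27) nearest=12 d=16 new=(24,20) → add node 13 parent=12 cost=22
14. q=(15,34) nearest=13 d=14 new=(22,22) → add node 14 parent=13 cost=24
15. q=(27,38) nearest=14 d=16 new=(24,24) → add node 15 parent=14 cost=26
16. q=(12,27) nearest=12 d=10 new=(20,20) → add node 16 parent=12 cost=22

Path: 0 1 2 3 4 5 6 7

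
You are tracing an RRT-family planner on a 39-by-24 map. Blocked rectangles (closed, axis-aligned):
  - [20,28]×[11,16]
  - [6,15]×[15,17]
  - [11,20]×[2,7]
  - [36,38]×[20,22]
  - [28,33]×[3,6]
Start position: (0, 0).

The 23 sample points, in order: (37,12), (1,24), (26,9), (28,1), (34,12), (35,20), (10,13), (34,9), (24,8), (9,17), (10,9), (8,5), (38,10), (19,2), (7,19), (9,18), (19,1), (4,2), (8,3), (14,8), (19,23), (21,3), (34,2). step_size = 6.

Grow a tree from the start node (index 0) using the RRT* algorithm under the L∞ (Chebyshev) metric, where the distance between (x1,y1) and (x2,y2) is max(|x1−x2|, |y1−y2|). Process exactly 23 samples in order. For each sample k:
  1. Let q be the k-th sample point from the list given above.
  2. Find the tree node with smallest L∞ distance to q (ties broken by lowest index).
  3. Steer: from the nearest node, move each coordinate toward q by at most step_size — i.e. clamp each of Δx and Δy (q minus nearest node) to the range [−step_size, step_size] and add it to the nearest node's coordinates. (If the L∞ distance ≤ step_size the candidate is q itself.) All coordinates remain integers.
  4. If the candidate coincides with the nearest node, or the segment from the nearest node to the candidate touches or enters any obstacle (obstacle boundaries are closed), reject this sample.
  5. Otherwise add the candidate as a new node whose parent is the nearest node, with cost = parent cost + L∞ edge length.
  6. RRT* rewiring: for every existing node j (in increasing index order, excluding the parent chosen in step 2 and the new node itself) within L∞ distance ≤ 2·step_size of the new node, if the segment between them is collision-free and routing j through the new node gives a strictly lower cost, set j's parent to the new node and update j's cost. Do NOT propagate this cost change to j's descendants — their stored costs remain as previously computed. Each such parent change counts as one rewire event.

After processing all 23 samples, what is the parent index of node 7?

1. q=(37,12) nearest=0 d=37 new=(6,6) → add node 1 parent=0 cost=6
2. q=(1,24) nearest=1 d=18 new=(1,12) → add node 2 parent=1 cost=12
3. q=(26,9) nearest=1 d=20 new=(12,9) → add node 3 parent=1 cost=12
4. q=(28,1) nearest=3 d=16 new=(18,3) → blocked by [11,20]×[2,7], reject
5. q=(34,12) nearest=3 d=22 new=(18,12) → add node 4 parent=3 cost=18
6. q=(35,20) nearest=4 d=17 new=(24,18) → blocked by [20,28]×[11,16], reject
7. q=(10,13) nearest=3 d=4 new=(10,13) → add node 5 parent=3 cost=16
8. q=(34,9) nearest=4 d=16 new=(24,9) → blocked by [20,28]×[11,16], reject
9. q=(24,8) nearest=4 d=6 new=(24,8) → add node 6 parent=4 cost=24
10. q=(9,17) nearest=5 d=4 new=(9,17) → blocked by [6,15]×[15,17], reject
11. q=(10,9) nearest=3 d=2 new=(10,9) → add node 7 parent=3 cost=14
12. q=(8,5) nearest=1 d=2 new=(8,5) → add node 8 parent=1 cost=8; rewire 7→8 (12<14)
13. q=(38,10) nearest=6 d=14 new=(30,10) → add node 9 parent=6 cost=30
14. q=(19,2) nearest=6 d=6 new=(19,2) → blocked by [11,20]×[2,7], reject
15. q=(7,19) nearest=5 d=6 new=(7,19) → blocked by [6,15]×[15,17], reject
16. q=(9,18) nearest=5 d=5 new=(9,18) → blocked by [6,15]×[15,17], reject
17. q=(19,1) nearest=6 d=7 new=(19,2) → blocked by [11,20]×[2,7], reject
18. q=(4,2) nearest=0 d=4 new=(4,2) → add node 10 parent=0 cost=4; rewire 5→10 (15<16); rewire 7→10 (11<12)
19. q=(8,3) nearest=8 d=2 new=(8,3) → add node 11 parent=8 cost=10
20. q=(14,8) nearest=3 d=2 new=(14,8) → add node 12 parent=3 cost=14
21. q=(19,23) nearest=5 d=10 new=(16,19) → blocked by [6,15]×[15,17], reject
22. q=(21,3) nearest=6 d=5 new=(21,3) → add node 13 parent=6 cost=29
23. q=(34,2) nearest=9 d=8 new=(34,4) → blocked by [28,33]×[3,6], reject

Parent of node 7: 10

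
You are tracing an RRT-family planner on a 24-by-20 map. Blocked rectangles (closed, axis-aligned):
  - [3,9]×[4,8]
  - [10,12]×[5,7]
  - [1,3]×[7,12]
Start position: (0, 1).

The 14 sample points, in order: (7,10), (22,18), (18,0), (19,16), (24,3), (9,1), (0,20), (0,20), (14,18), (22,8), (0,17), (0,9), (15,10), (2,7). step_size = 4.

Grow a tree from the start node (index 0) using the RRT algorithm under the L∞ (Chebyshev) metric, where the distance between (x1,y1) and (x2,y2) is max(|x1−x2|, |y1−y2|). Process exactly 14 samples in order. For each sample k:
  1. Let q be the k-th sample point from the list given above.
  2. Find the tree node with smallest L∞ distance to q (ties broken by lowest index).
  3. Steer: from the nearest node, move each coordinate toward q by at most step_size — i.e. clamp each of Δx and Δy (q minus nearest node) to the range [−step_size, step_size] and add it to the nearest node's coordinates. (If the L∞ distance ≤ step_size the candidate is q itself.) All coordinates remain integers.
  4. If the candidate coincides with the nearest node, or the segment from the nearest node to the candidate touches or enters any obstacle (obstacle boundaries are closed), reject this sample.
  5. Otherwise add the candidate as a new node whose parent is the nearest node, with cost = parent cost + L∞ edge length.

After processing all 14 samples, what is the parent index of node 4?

Parent of node 4: 3

1. q=(7,10) nearest=0 d=9 new=(4,5) → blocked by [3,9]×[4,8], reject
2. q=(22,18) nearest=0 d=22 new=(4,5) → blocked by [3,9]×[4,8], reject
3. q=(18,0) nearest=0 d=18 new=(4,0) → add node 1 parent=0 cost=4
4. q=(19,16) nearest=1 d=16 new=(8,4) → blocked by [3,9]×[4,8], reject
5. q=(24,3) nearest=1 d=20 new=(8,3) → add node 2 parent=1 cost=8
6. q=(9,1) nearest=2 d=2 new=(9,1) → add node 3 parent=2 cost=10
7. q=(0,20) nearest=2 d=17 new=(4,7) → blocked by [3,9]×[4,8], reject
8. q=(0,20) nearest=2 d=17 new=(4,7) → blocked by [3,9]×[4,8], reject
9. q=(14,18) nearest=2 d=15 new=(12,7) → blocked by [3,9]×[4,8], reject
10. q=(22,8) nearest=3 d=13 new=(13,5) → add node 4 parent=3 cost=14
11. q=(0,17) nearest=4 d=13 new=(9,9) → blocked by [10,12]×[5,7], reject
12. q=(0,9) nearest=0 d=8 new=(0,5) → add node 5 parent=0 cost=4
13. q=(15,10) nearest=4 d=5 new=(15,9) → add node 6 parent=4 cost=18
14. q=(2,7) nearest=5 d=2 new=(2,7) → blocked by [1,3]×[7,12], reject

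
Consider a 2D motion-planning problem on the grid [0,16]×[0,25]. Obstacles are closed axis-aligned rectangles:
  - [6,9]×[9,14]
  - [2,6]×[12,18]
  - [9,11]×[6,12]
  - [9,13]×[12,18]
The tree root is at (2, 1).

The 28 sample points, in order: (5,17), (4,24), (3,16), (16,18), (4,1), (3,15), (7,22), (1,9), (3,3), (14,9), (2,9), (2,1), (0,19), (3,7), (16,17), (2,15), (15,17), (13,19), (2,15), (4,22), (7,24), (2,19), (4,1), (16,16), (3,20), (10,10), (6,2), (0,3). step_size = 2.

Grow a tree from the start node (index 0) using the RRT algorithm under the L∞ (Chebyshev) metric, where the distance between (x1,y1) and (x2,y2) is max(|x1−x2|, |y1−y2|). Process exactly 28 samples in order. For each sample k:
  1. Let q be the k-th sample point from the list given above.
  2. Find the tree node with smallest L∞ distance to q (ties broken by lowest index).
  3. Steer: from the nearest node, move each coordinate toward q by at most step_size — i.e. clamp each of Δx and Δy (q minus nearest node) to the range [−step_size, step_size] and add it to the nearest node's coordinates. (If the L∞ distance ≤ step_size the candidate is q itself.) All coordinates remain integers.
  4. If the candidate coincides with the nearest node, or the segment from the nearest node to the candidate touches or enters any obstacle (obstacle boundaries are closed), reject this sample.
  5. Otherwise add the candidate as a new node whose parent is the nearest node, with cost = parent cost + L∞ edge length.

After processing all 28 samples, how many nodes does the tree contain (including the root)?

1. q=(5,17) nearest=0 d=16 new=(4,3) → add node 1 parent=0 cost=2
2. q=(4,24) nearest=1 d=21 new=(4,5) → add node 2 parent=1 cost=4
3. q=(3,16) nearest=2 d=11 new=(3,7) → add node 3 parent=2 cost=6
4. q=(16,18) nearest=2 d=13 new=(6,7) → add node 4 parent=2 cost=6
5. q=(4,1) nearest=0 d=2 new=(4,1) → add node 5 parent=0 cost=2
6. q=(3,15) nearest=3 d=8 new=(3,9) → add node 6 parent=3 cost=8
7. q=(7,22) nearest=6 d=13 new=(5,11) → add node 7 parent=6 cost=10
8. q=(1,9) nearest=3 d=2 new=(1,9) → add node 8 parent=3 cost=8
9. q=(3,3) nearest=1 d=1 new=(3,3) → add node 9 parent=1 cost=3
10. q=(14,9) nearest=4 d=8 new=(8,9) → blocked by [6,9]×[9,14], reject
11. q=(2,9) nearest=6 d=1 new=(2,9) → add node 10 parent=6 cost=9
12. q=(2,1) nearest=0 d=0 → coincident, reject
13. q=(0,19) nearest=7 d=8 new=(3,13) → blocked by [2,6]×[12,18], reject
14. q=(3,7) nearest=3 d=0 → coincident, reject
15. q=(16,17) nearest=4 d=10 new=(8,9) → blocked by [6,9]×[9,14], reject
16. q=(2,15) nearest=7 d=4 new=(3,13) → blocked by [2,6]×[12,18], reject
17. q=(15,17) nearest=4 d=10 new=(8,9) → blocked by [6,9]×[9,14], reject
18. q=(13,19) nearest=7 d=8 new=(7,13) → blocked by [6,9]×[9,14], reject
19. q=(2,15) nearest=7 d=4 new=(3,13) → blocked by [2,6]×[12,18], reject
20. q=(4,22) nearest=7 d=11 new=(4,13) → blocked by [2,6]×[12,18], reject
21. q=(7,24) nearest=7 d=13 new=(7,13) → blocked by [6,9]×[9,14], reject
22. q=(2,19) nearest=7 d=8 new=(3,13) → blocked by [2,6]×[12,18], reject
23. q=(4,1) nearest=5 d=0 → coincident, reject
24. q=(16,16) nearest=4 d=10 new=(8,9) → blocked by [6,9]×[9,14], reject
25. q=(3,20) nearest=7 d=9 new=(3,13) → blocked by [2,6]×[12,18], reject
26. q=(10,10) nearest=4 d=4 new=(8,9) → blocked by [6,9]×[9,14], reject
27. q=(6,2) nearest=1 d=2 new=(6,2) → add node 11 parent=1 cost=4
28. q=(0,3) nearest=0 d=2 new=(0,3) → add node 12 parent=0 cost=2

Node count: 13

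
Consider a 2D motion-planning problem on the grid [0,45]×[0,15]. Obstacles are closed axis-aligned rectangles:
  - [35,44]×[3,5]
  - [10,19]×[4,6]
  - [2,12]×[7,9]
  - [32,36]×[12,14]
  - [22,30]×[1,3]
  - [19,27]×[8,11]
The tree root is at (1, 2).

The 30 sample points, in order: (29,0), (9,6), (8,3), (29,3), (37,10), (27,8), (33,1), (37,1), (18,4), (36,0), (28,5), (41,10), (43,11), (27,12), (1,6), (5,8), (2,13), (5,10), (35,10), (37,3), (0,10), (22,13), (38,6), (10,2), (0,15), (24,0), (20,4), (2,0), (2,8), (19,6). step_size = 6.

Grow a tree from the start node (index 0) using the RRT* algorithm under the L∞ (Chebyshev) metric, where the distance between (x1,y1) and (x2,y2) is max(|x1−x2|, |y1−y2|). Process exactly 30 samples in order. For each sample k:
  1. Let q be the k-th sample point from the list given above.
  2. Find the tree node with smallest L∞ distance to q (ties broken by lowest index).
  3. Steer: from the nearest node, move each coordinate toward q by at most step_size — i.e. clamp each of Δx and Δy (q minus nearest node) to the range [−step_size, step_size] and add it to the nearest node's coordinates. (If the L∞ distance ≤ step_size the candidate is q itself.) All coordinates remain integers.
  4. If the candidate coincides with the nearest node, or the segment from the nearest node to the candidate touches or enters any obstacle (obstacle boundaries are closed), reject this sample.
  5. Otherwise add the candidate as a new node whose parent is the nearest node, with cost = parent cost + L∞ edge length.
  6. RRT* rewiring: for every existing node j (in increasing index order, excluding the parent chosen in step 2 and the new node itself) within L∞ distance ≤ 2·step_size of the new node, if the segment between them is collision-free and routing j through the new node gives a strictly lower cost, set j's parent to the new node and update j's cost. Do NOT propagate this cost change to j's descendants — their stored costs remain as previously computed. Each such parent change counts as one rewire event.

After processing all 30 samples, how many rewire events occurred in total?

1. q=(29,0) nearest=0 d=28 new=(7,0) → add node 1 parent=0 cost=6
2. q=(9,6) nearest=1 d=6 new=(9,6) → add node 2 parent=1 cost=12
3. q=(8,3) nearest=1 d=3 new=(8,3) → add node 3 parent=1 cost=9
4. q=(29,3) nearest=2 d=20 new=(15,3) → blocked by [10,19]×[4,6], reject
5. q=(37,10) nearest=2 d=28 new=(15,10) → blocked by [2,12]×[7,9], reject
6. q=(27,8) nearest=2 d=18 new=(15,8) → blocked by [2,12]×[7,9], reject
7. q=(33,1) nearest=2 d=24 new=(15,1) → blocked by [10,19]×[4,6], reject
8. q=(37,1) nearest=2 d=28 new=(15,1) → blocked by [10,19]×[4,6], reject
9. q=(18,4) nearest=2 d=9 new=(15,4) → blocked by [10,19]×[4,6], reject
10. q=(36,0) nearest=2 d=27 new=(15,0) → blocked by [10,19]×[4,6], reject
11. q=(28,5) nearest=2 d=19 new=(15,5) → blocked by [10,19]×[4,6], reject
12. q=(41,10) nearest=2 d=32 new=(15,10) → blocked by [2,12]×[7,9], reject
13. q=(43,11) nearest=2 d=34 new=(15,11) → blocked by [2,12]×[7,9], reject
14. q=(27,12) nearest=2 d=18 new=(15,12) → blocked by [2,12]×[7,9], reject
15. q=(1,6) nearest=0 d=4 new=(1,6) → add node 4 parent=0 cost=4
16. q=(5,8) nearest=2 d=4 new=(5,8) → blocked by [2,12]×[7,9], reject
17. q=(2,13) nearest=2 d=7 new=(3,12) → blocked by [2,12]×[7,9], reject
18. q=(5,10) nearest=2 d=4 new=(5,10) → blocked by [2,12]×[7,9], reject
19. q=(35,10) nearest=2 d=26 new=(15,10) → blocked by [2,12]×[7,9], reject
20. q=(37,3) nearest=2 d=28 new=(15,3) → blocked by [10,19]×[4,6], reject
21. q=(0,10) nearest=4 d=4 new=(0,10) → add node 5 parent=4 cost=8
22. q=(22,13) nearest=2 d=13 new=(15,12) → blocked by [2,12]×[7,9], reject
23. q=(38,6) nearest=2 d=29 new=(15,6) → blocked by [10,19]×[4,6], reject
24. q=(10,2) nearest=3 d=2 new=(10,2) → add node 6 parent=3 cost=11
25. q=(0,15) nearest=5 d=5 new=(0,15) → add node 7 parent=5 cost=13
26. q=(24,0) nearest=6 d=14 new=(16,0) → add node 8 parent=6 cost=17
27. q=(20,4) nearest=8 d=4 new=(20,4) → add node 9 parent=8 cost=21
28. q=(2,0) nearest=0 d=2 new=(2,0) → add node 10 parent=0 cost=2; rewire 2→10 (9<12); rewire 3→10 (8<9); rewire 6→10 (10<11)
29. q=(2,8) nearest=4 d=2 new=(2,8) → blocked by [2,12]×[7,9], reject
30. q=(19,6) nearest=9 d=2 new=(19,6) → blocked by [10,19]×[4,6], reject

Rewire events: 3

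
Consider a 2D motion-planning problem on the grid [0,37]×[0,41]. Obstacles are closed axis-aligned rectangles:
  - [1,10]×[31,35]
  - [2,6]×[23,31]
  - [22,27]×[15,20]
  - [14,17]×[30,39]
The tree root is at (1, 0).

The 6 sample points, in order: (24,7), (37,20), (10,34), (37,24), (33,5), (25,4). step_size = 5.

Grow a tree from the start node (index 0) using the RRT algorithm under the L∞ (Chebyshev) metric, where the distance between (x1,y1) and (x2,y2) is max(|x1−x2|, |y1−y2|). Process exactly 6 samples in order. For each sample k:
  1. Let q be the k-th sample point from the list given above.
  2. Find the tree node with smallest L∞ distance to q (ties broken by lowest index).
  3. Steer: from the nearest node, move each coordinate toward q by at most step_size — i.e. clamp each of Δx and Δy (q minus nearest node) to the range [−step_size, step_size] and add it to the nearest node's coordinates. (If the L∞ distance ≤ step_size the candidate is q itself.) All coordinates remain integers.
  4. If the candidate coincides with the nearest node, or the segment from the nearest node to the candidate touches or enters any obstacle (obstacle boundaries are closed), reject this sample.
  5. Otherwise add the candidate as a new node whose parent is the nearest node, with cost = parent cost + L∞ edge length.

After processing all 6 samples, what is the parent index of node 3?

Parent of node 3: 2

1. q=(24,7) nearest=0 d=23 new=(6,5) → add node 1 parent=0 cost=5
2. q=(37,20) nearest=1 d=31 new=(11,10) → add node 2 parent=1 cost=10
3. q=(10,34) nearest=2 d=24 new=(10,15) → add node 3 parent=2 cost=15
4. q=(37,24) nearest=2 d=26 new=(16,15) → add node 4 parent=2 cost=15
5. q=(33,5) nearest=4 d=17 new=(21,10) → add node 5 parent=4 cost=20
6. q=(25,4) nearest=5 d=6 new=(25,5) → add node 6 parent=5 cost=25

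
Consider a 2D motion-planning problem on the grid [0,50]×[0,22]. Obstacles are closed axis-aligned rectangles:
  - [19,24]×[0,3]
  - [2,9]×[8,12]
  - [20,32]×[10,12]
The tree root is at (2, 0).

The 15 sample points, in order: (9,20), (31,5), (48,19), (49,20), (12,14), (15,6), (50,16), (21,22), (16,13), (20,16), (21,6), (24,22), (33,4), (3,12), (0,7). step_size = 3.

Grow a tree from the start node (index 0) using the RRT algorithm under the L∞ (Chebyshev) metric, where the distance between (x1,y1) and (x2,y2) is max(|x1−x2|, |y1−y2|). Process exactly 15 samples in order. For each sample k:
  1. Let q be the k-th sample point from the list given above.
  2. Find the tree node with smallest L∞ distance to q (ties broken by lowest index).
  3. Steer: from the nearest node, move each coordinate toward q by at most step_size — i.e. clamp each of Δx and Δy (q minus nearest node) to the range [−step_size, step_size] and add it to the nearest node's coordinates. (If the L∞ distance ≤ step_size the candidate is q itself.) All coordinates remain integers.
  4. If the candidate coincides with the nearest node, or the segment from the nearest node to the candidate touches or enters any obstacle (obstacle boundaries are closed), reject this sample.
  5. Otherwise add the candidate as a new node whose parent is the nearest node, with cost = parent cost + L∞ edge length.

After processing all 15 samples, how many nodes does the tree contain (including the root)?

1. q=(9,20) nearest=0 d=20 new=(5,3) → add node 1 parent=0 cost=3
2. q=(31,5) nearest=1 d=26 new=(8,5) → add node 2 parent=1 cost=6
3. q=(48,19) nearest=2 d=40 new=(11,8) → add node 3 parent=2 cost=9
4. q=(49,20) nearest=3 d=38 new=(14,11) → add node 4 parent=3 cost=12
5. q=(12,14) nearest=4 d=3 new=(12,14) → add node 5 parent=4 cost=15
6. q=(15,6) nearest=3 d=4 new=(14,6) → add node 6 parent=3 cost=12
7. q=(50,16) nearest=4 d=36 new=(17,14) → add node 7 parent=4 cost=15
8. q=(21,22) nearest=7 d=8 new=(20,17) → add node 8 parent=7 cost=18
9. q=(16,13) nearest=7 d=1 new=(16,13) → add node 9 parent=7 cost=16
10. q=(20,16) nearest=8 d=1 new=(20,16) → add node 10 parent=8 cost=19
11. q=(21,6) nearest=4 d=7 new=(17,8) → add node 11 parent=4 cost=15
12. q=(24,22) nearest=8 d=5 new=(23,20) → add node 12 parent=8 cost=21
13. q=(33,4) nearest=8 d=13 new=(23,14) → add node 13 parent=8 cost=21
14. q=(3,12) nearest=2 d=7 new=(5,8) → blocked by [2,9]×[8,12], reject
15. q=(0,7) nearest=1 d=5 new=(2,6) → add node 14 parent=1 cost=6

Node count: 15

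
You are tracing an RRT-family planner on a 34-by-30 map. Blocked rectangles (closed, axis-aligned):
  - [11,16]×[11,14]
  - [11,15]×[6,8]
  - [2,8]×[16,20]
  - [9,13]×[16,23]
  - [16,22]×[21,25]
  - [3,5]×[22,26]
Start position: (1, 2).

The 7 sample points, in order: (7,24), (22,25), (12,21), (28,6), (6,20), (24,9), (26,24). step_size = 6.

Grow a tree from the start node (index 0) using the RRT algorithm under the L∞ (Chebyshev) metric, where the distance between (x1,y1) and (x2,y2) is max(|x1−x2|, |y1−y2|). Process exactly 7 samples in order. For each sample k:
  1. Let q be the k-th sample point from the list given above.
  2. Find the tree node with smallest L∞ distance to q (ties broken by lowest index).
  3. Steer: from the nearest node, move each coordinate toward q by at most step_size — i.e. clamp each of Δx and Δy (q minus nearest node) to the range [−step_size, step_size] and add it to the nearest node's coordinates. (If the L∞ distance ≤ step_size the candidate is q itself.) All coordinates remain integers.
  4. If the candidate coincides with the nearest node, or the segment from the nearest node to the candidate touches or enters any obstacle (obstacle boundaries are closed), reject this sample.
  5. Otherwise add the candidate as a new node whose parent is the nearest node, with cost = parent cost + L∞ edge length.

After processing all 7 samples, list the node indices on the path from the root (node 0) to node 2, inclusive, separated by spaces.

1. q=(7,24) nearest=0 d=22 new=(7,8) → add node 1 parent=0 cost=6
2. q=(22,25) nearest=1 d=17 new=(13,14) → blocked by [11,16]×[11,14], reject
3. q=(12,21) nearest=1 d=13 new=(12,14) → blocked by [11,16]×[11,14], reject
4. q=(28,6) nearest=1 d=21 new=(13,6) → blocked by [11,15]×[6,8], reject
5. q=(6,20) nearest=1 d=12 new=(6,14) → add node 2 parent=1 cost=12
6. q=(24,9) nearest=1 d=17 new=(13,9) → add node 3 parent=1 cost=12
7. q=(26,24) nearest=3 d=15 new=(19,15) → blocked by [11,16]×[11,14], reject

Path: 0 1 2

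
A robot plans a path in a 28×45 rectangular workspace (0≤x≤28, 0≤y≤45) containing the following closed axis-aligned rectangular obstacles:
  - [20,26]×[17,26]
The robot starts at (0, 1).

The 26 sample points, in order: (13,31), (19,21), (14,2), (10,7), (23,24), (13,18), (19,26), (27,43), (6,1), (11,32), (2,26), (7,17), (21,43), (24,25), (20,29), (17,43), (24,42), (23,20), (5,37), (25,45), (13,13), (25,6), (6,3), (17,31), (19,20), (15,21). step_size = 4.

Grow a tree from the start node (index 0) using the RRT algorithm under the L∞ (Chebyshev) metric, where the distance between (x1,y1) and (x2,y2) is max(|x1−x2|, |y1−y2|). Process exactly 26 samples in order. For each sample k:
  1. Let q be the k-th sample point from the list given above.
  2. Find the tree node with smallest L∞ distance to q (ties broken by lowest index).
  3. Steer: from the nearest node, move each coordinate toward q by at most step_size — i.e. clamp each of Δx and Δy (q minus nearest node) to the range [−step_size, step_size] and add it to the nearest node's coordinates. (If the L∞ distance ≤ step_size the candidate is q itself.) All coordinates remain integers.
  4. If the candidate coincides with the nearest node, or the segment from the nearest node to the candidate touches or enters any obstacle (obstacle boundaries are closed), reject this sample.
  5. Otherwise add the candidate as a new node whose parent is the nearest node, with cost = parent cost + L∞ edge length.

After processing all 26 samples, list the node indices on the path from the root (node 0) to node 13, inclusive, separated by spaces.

1. q=(13,31) nearest=0 d=30 new=(4,5) → add node 1 parent=0 cost=4
2. q=(19,21) nearest=1 d=16 new=(8,9) → add node 2 parent=1 cost=8
3. q=(14,2) nearest=2 d=7 new=(12,5) → add node 3 parent=2 cost=12
4. q=(10,7) nearest=2 d=2 new=(10,7) → add node 4 parent=2 cost=10
5. q=(23,24) nearest=2 d=15 new=(12,13) → add node 5 parent=2 cost=12
6. q=(13,18) nearest=5 d=5 new=(13,17) → add node 6 parent=5 cost=16
7. q=(19,26) nearest=6 d=9 new=(17,21) → add node 7 parent=6 cost=20
8. q=(27,43) nearest=7 d=22 new=(21,25) → blocked by [20,26]×[17,26], reject
9. q=(6,1) nearest=1 d=4 new=(6,1) → add node 8 parent=1 cost=8
10. q=(11,32) nearest=7 d=11 new=(13,25) → add node 9 parent=7 cost=24
11. q=(2,26) nearest=6 d=11 new=(9,21) → add node 10 parent=6 cost=20
12. q=(7,17) nearest=10 d=4 new=(7,17) → add node 11 parent=10 cost=24
13. q=(21,43) nearest=9 d=18 new=(17,29) → add node 12 parent=9 cost=28
14. q=(24,25) nearest=7 d=7 new=(21,25) → blocked by [20,26]×[17,26], reject
15. q=(20,29) nearest=12 d=3 new=(20,29) → add node 13 parent=12 cost=31
16. q=(17,43) nearest=12 d=14 new=(17,33) → add node 14 parent=12 cost=32
17. q=(24,42) nearest=14 d=9 new=(21,37) → add node 15 parent=14 cost=36
18. q=(23,20) nearest=7 d=6 new=(21,20) → blocked by [20,26]×[17,26], reject
19. q=(5,37) nearest=9 d=12 new=(9,29) → add node 16 parent=9 cost=28
20. q=(25,45) nearest=15 d=8 new=(25,41) → add node 17 parent=15 cost=40
21. q=(13,13) nearest=5 d=1 new=(13,13) → add node 18 parent=5 cost=13
22. q=(25,6) nearest=6 d=12 new=(17,13) → add node 19 parent=6 cost=20
23. q=(6,3) nearest=1 d=2 new=(6,3) → add node 20 parent=1 cost=6
24. q=(17,31) nearest=12 d=2 new=(17,31) → add node 21 parent=12 cost=30
25. q=(19,20) nearest=7 d=2 new=(19,20) → add node 22 parent=7 cost=22
26. q=(15,21) nearest=7 d=2 new=(15,21) → add node 23 parent=7 cost=22

Path: 0 1 2 5 6 7 9 12 13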